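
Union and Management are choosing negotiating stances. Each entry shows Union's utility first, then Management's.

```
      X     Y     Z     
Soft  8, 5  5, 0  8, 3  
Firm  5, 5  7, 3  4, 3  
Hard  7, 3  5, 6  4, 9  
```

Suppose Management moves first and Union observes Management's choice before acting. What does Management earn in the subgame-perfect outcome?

5

Union best-responds to each possible Management move:
- X: Union compares 8, 5, 7 and picks Soft; Management would get 5.
- Y: Union compares 5, 7, 5 and picks Firm; Management would get 3.
- Z: Union compares 8, 4, 4 and picks Soft; Management would get 3.
Maximizing over 5, 3, 3, Management chooses X. Subgame-perfect outcome: (Soft, X) with payoffs (8, 5).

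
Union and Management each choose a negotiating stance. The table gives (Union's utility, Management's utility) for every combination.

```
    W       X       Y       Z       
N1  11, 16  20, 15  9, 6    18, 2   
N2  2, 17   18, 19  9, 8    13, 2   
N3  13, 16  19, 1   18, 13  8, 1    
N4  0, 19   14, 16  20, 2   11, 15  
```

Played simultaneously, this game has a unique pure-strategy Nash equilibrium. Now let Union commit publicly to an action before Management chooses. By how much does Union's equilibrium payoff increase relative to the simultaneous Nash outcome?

5

Backward induction with Union moving first.
- N1: Management compares 16, 15, 6, 2 and picks W; Union would get 11.
- N2: Management compares 17, 19, 8, 2 and picks X; Union would get 18.
- N3: Management compares 16, 1, 13, 1 and picks W; Union would get 13.
- N4: Management compares 19, 16, 2, 15 and picks W; Union would get 0.
Maximizing over 11, 18, 13, 0, Union chooses N2. Subgame-perfect outcome: (N2, X) with payoffs (18, 19).
For the simultaneous game, intersect best replies.
Union's best replies: W→N3; X→N1; Y→N4; Z→N1.
Management's best replies: N1→W; N2→X; N3→W; N4→W.
Only (N3, W) has each player best-responding; Nash payoffs (13, 16).
Union's commitment gain: 18 − 13 = 5.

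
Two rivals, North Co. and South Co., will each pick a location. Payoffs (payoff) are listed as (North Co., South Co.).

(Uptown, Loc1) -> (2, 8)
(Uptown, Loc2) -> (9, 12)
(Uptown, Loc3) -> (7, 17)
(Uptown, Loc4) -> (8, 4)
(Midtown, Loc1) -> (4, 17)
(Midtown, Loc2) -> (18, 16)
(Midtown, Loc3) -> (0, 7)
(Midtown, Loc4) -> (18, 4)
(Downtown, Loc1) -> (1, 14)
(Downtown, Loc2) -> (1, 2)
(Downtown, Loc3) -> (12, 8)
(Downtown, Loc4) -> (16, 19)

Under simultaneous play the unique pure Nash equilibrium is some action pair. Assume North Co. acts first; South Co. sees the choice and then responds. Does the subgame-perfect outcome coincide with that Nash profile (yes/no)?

no

Solve by backward induction (North Co. leads).
- Uptown → South Co. plays Loc3 (best of 8, 12, 17, 4); North Co. gets 7.
- Midtown → South Co. plays Loc1 (best of 17, 16, 7, 4); North Co. gets 4.
- Downtown → South Co. plays Loc4 (best of 14, 2, 8, 19); North Co. gets 16.
Maximizing over 7, 4, 16, North Co. chooses Downtown. Subgame-perfect outcome: (Downtown, Loc4) with payoffs (16, 19).
Now find the simultaneous Nash equilibrium.
North Co.'s best replies: Loc1→Midtown; Loc2→Midtown; Loc3→Downtown; Loc4→Midtown.
South Co.'s best replies: Uptown→Loc3; Midtown→Loc1; Downtown→Loc4.
The unique mutual best reply is (Midtown, Loc1), giving (4, 17).
Sequential outcome (Downtown, Loc4) differs from the Nash profile (Midtown, Loc1).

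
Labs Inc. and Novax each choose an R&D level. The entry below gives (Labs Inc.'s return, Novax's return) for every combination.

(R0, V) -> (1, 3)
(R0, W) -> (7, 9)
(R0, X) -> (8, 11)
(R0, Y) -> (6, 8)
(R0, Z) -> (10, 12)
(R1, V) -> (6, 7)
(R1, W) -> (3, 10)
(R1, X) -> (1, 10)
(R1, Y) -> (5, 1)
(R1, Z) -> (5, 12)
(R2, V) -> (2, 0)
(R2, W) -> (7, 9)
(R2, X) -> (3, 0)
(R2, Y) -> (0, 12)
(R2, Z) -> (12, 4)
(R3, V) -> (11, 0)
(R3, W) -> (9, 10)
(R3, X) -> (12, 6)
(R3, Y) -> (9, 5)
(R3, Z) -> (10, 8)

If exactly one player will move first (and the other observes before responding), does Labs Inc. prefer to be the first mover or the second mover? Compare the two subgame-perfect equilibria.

If Labs Inc. leads: Novax's best replies are R0→Z, R1→Z, R2→Y, R3→W; Labs Inc.'s induced payoffs 10, 5, 0, 9; outcome (R0, Z), payoffs (10, 12).
If Novax leads: Labs Inc.'s best replies are V→R3, W→R3, X→R3, Y→R3, Z→R2; Novax's induced payoffs 0, 10, 6, 5, 4; outcome (R3, W), payoffs (9, 10).
Labs Inc. gets 10 moving first and 9 moving second, so Labs Inc. prefers to move first.

first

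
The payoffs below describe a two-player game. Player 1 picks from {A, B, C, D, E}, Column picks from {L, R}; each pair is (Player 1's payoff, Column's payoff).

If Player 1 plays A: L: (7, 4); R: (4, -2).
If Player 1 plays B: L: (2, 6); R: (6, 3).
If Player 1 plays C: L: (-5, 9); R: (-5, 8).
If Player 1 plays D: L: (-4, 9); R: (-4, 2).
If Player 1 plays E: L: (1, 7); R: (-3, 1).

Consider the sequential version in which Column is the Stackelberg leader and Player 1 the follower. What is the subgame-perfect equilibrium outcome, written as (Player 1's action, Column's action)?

(A, L)

Player 1 best-responds to each possible Column move:
- L: Player 1 compares 7, 2, -5, -4, 1 and picks A; Column would get 4.
- R: Player 1 compares 4, 6, -5, -4, -3 and picks B; Column would get 3.
Among 4, 3, the best is 4 at L. Subgame-perfect outcome: (A, L) with payoffs (7, 4).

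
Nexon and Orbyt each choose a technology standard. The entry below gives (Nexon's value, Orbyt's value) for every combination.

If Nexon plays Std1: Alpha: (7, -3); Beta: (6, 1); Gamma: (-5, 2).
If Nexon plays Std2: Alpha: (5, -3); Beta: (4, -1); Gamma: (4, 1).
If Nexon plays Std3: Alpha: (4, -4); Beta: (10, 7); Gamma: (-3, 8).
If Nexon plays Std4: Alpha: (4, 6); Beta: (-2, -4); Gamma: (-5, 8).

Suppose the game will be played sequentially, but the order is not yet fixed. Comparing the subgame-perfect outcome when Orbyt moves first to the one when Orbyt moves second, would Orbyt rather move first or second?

If Nexon leads: Orbyt's best replies are Std1→Gamma, Std2→Gamma, Std3→Gamma, Std4→Gamma; Nexon's induced payoffs -5, 4, -3, -5; outcome (Std2, Gamma), payoffs (4, 1).
If Orbyt leads: Nexon's best replies are Alpha→Std1, Beta→Std3, Gamma→Std2; Orbyt's induced payoffs -3, 7, 1; outcome (Std3, Beta), payoffs (10, 7).
Orbyt gets 7 moving first and 1 moving second, so Orbyt prefers to move first.

first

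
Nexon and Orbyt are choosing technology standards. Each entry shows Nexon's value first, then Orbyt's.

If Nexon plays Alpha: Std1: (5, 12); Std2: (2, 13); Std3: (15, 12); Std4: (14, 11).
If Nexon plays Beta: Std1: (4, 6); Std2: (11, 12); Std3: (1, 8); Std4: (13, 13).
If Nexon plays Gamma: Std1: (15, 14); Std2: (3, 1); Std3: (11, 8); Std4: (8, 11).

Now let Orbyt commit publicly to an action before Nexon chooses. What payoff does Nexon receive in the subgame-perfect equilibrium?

Solve by backward induction (Orbyt leads).
- Std1: BR = Gamma, leader payoff 14.
- Std2: BR = Beta, leader payoff 12.
- Std3: BR = Alpha, leader payoff 12.
- Std4: BR = Alpha, leader payoff 11.
Orbyt's induced payoffs are 14, 12, 12, 11, so Orbyt commits to Std1. Subgame-perfect outcome: (Gamma, Std1) with payoffs (15, 14).

15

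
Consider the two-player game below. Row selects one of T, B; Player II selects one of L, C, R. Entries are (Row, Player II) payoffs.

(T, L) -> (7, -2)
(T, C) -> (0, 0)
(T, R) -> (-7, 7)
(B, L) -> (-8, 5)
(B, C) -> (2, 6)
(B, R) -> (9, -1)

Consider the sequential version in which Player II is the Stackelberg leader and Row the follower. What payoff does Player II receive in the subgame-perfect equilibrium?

6

Row best-responds to each possible Player II move:
- L: Row compares 7, -8 and picks T; Player II would get -2.
- C: Row compares 0, 2 and picks B; Player II would get 6.
- R: Row compares -7, 9 and picks B; Player II would get -1.
Among -2, 6, -1, the best is 6 at C. Subgame-perfect outcome: (B, C) with payoffs (2, 6).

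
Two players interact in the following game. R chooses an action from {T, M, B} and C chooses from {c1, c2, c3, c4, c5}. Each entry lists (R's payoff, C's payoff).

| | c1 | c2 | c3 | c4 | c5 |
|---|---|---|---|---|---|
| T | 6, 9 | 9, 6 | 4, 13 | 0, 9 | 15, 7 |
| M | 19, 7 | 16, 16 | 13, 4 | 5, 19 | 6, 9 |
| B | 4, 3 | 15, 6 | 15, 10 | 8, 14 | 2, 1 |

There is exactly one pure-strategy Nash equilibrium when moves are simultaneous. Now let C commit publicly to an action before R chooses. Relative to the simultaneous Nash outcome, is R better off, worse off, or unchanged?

better off

Backward induction with C moving first.
- c1: BR = M, leader payoff 7.
- c2: BR = M, leader payoff 16.
- c3: BR = B, leader payoff 10.
- c4: BR = B, leader payoff 14.
- c5: BR = T, leader payoff 7.
Among 7, 16, 10, 14, 7, the best is 16 at c2. Subgame-perfect outcome: (M, c2) with payoffs (16, 16).
Now find the simultaneous Nash equilibrium.
R's best replies: c1→M; c2→M; c3→B; c4→B; c5→T.
C's best replies: T→c3; M→c4; B→c4.
The unique mutual best reply is (B, c4), giving (8, 14).
R earns 16 sequentially versus 8 at the Nash outcome: better off.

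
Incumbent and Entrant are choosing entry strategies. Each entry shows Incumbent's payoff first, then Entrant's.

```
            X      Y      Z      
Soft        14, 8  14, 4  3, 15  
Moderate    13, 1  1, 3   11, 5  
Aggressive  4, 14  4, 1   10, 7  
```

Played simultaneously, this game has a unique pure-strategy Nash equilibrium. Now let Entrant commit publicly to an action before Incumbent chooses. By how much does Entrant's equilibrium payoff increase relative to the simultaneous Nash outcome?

Solve by backward induction (Entrant leads).
- X: Incumbent compares 14, 13, 4 and picks Soft; Entrant would get 8.
- Y: Incumbent compares 14, 1, 4 and picks Soft; Entrant would get 4.
- Z: Incumbent compares 3, 11, 10 and picks Moderate; Entrant would get 5.
Entrant's induced payoffs are 8, 4, 5, so Entrant commits to X. Subgame-perfect outcome: (Soft, X) with payoffs (14, 8).
Now find the simultaneous Nash equilibrium.
Incumbent's best replies: X→Soft; Y→Soft; Z→Moderate.
Entrant's best replies: Soft→Z; Moderate→Z; Aggressive→X.
Only (Moderate, Z) has each player best-responding; Nash payoffs (11, 5).
Entrant's commitment gain: 8 − 5 = 3.

3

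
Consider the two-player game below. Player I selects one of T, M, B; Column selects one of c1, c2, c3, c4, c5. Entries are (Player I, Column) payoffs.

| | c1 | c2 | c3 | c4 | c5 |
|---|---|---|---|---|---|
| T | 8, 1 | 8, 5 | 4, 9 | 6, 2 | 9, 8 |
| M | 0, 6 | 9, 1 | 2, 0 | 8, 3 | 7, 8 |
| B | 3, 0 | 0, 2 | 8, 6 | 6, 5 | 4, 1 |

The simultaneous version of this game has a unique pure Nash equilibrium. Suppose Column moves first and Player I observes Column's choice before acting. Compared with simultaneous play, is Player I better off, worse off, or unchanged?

Backward induction with Column moving first.
- c1 → Player I plays T (best of 8, 0, 3); Column gets 1.
- c2 → Player I plays M (best of 8, 9, 0); Column gets 1.
- c3 → Player I plays B (best of 4, 2, 8); Column gets 6.
- c4 → Player I plays M (best of 6, 8, 6); Column gets 3.
- c5 → Player I plays T (best of 9, 7, 4); Column gets 8.
Maximizing over 1, 1, 6, 3, 8, Column chooses c5. Subgame-perfect outcome: (T, c5) with payoffs (9, 8).
For the simultaneous game, intersect best replies.
Player I's best replies: c1→T; c2→M; c3→B; c4→M; c5→T.
Column's best replies: T→c3; M→c5; B→c3.
Only (B, c3) has each player best-responding; Nash payoffs (8, 6).
Player I earns 9 sequentially versus 8 at the Nash outcome: better off.

better off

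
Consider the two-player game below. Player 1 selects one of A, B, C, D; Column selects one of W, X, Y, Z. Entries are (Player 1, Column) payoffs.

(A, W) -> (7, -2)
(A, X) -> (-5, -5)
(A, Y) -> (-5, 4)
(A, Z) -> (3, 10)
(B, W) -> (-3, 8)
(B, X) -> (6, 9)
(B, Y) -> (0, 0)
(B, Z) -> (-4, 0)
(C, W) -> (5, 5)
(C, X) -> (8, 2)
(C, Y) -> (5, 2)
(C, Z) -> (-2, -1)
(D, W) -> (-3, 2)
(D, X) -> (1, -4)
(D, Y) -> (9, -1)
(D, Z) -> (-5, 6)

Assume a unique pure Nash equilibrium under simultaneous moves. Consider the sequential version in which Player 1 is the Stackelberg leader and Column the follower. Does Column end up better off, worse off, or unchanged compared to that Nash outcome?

worse off

Column best-responds to each possible Player 1 move:
- A: BR = Z, leader payoff 3.
- B: BR = X, leader payoff 6.
- C: BR = W, leader payoff 5.
- D: BR = Z, leader payoff -5.
Among 3, 6, 5, -5, the best is 6 at B. Subgame-perfect outcome: (B, X) with payoffs (6, 9).
For the simultaneous game, intersect best replies.
Player 1's best replies: W→A; X→C; Y→D; Z→A.
Column's best replies: A→Z; B→X; C→W; D→Z.
Only (A, Z) has each player best-responding; Nash payoffs (3, 10).
Column earns 9 sequentially versus 10 at the Nash outcome: worse off.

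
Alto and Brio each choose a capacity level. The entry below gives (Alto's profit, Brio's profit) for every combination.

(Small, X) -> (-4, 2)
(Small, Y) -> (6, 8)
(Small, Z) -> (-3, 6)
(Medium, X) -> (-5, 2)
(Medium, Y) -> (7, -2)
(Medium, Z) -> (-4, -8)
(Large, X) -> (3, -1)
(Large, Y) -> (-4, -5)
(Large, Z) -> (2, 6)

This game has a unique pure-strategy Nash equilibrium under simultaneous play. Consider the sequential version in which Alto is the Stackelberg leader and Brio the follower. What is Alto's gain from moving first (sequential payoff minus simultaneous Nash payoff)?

Work backward from Brio's decision.
- Small → Brio plays Y (best of 2, 8, 6); Alto gets 6.
- Medium → Brio plays X (best of 2, -2, -8); Alto gets -5.
- Large → Brio plays Z (best of -1, -5, 6); Alto gets 2.
Among 6, -5, 2, the best is 6 at Small. Subgame-perfect outcome: (Small, Y) with payoffs (6, 8).
Under simultaneous play:
Alto's best replies: X→Large; Y→Medium; Z→Large.
Brio's best replies: Small→Y; Medium→X; Large→Z.
The unique mutual best reply is (Large, Z), giving (2, 6).
Alto's commitment gain: 6 − 2 = 4.

4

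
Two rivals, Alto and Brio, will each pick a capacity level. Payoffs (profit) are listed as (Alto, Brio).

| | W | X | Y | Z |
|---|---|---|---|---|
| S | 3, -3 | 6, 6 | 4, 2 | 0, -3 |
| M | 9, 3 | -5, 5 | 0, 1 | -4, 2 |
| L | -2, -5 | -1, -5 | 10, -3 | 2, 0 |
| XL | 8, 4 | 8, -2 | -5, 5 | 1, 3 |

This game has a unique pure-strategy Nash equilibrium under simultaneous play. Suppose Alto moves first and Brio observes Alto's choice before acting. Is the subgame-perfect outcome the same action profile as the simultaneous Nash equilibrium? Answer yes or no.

Solve by backward induction (Alto leads).
- S: BR = X, leader payoff 6.
- M: BR = X, leader payoff -5.
- L: BR = Z, leader payoff 2.
- XL: BR = Y, leader payoff -5.
Among 6, -5, 2, -5, the best is 6 at S. Subgame-perfect outcome: (S, X) with payoffs (6, 6).
For the simultaneous game, intersect best replies.
Alto's best replies: W→M; X→XL; Y→L; Z→L.
Brio's best replies: S→X; M→X; L→Z; XL→Y.
The unique mutual best reply is (L, Z), giving (2, 0).
Sequential outcome (S, X) differs from the Nash profile (L, Z).

no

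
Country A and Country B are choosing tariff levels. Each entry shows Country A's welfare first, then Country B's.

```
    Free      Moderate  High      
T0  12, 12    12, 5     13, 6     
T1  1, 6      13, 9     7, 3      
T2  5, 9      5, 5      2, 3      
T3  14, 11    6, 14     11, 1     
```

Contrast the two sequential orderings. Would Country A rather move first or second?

second

If Country A leads: Country B's best replies are T0→Free, T1→Moderate, T2→Free, T3→Moderate; Country A's induced payoffs 12, 13, 5, 6; outcome (T1, Moderate), payoffs (13, 9).
If Country B leads: Country A's best replies are Free→T3, Moderate→T1, High→T0; Country B's induced payoffs 11, 9, 6; outcome (T3, Free), payoffs (14, 11).
Country A gets 13 moving first and 14 moving second, so Country A prefers to move second.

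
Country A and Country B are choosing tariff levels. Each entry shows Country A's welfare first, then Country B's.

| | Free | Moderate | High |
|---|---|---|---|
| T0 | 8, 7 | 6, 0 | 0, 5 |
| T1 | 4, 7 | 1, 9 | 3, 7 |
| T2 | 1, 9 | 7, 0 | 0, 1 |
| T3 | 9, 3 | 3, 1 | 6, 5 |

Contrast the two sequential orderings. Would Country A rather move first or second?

first

If Country A leads: Country B's best replies are T0→Free, T1→Moderate, T2→Free, T3→High; Country A's induced payoffs 8, 1, 1, 6; outcome (T0, Free), payoffs (8, 7).
If Country B leads: Country A's best replies are Free→T3, Moderate→T2, High→T3; Country B's induced payoffs 3, 0, 5; outcome (T3, High), payoffs (6, 5).
Country A gets 8 moving first and 6 moving second, so Country A prefers to move first.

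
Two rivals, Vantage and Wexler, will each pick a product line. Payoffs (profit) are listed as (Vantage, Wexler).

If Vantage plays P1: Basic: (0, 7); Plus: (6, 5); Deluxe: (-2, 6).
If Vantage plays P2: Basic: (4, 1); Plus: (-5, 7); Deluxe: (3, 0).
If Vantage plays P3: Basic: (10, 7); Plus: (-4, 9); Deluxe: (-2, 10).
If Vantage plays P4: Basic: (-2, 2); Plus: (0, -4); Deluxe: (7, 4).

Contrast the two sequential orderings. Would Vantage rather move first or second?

If Vantage leads: Wexler's best replies are P1→Basic, P2→Plus, P3→Deluxe, P4→Deluxe; Vantage's induced payoffs 0, -5, -2, 7; outcome (P4, Deluxe), payoffs (7, 4).
If Wexler leads: Vantage's best replies are Basic→P3, Plus→P1, Deluxe→P4; Wexler's induced payoffs 7, 5, 4; outcome (P3, Basic), payoffs (10, 7).
Vantage gets 7 moving first and 10 moving second, so Vantage prefers to move second.

second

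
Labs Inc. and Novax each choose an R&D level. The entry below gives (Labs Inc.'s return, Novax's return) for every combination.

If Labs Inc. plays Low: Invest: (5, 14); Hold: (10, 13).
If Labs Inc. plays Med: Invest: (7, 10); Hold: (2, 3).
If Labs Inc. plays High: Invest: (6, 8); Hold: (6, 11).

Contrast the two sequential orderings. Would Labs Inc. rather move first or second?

second

If Labs Inc. leads: Novax's best replies are Low→Invest, Med→Invest, High→Hold; Labs Inc.'s induced payoffs 5, 7, 6; outcome (Med, Invest), payoffs (7, 10).
If Novax leads: Labs Inc.'s best replies are Invest→Med, Hold→Low; Novax's induced payoffs 10, 13; outcome (Low, Hold), payoffs (10, 13).
Labs Inc. gets 7 moving first and 10 moving second, so Labs Inc. prefers to move second.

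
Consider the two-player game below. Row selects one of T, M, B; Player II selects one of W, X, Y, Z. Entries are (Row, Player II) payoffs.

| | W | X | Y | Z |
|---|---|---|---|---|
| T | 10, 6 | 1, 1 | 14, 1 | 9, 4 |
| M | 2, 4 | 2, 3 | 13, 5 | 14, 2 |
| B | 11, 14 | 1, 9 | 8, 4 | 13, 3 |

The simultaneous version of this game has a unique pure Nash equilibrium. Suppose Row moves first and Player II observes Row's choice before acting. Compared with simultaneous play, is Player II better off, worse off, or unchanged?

Solve by backward induction (Row leads).
- T: BR = W, leader payoff 10.
- M: BR = Y, leader payoff 13.
- B: BR = W, leader payoff 11.
Maximizing over 10, 13, 11, Row chooses M. Subgame-perfect outcome: (M, Y) with payoffs (13, 5).
For the simultaneous game, intersect best replies.
Row's best replies: W→B; X→M; Y→T; Z→M.
Player II's best replies: T→W; M→Y; B→W.
The unique mutual best reply is (B, W), giving (11, 14).
Player II earns 5 sequentially versus 14 at the Nash outcome: worse off.

worse off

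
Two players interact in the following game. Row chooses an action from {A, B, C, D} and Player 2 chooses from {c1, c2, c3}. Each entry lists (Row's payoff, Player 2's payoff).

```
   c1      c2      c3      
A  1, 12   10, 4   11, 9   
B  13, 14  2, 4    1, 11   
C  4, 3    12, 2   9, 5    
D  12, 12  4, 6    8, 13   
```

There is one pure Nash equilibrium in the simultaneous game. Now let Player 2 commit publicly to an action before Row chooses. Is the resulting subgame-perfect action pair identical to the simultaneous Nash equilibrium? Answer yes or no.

yes

Solve by backward induction (Player 2 leads).
- c1: Row compares 1, 13, 4, 12 and picks B; Player 2 would get 14.
- c2: Row compares 10, 2, 12, 4 and picks C; Player 2 would get 2.
- c3: Row compares 11, 1, 9, 8 and picks A; Player 2 would get 9.
Among 14, 2, 9, the best is 14 at c1. Subgame-perfect outcome: (B, c1) with payoffs (13, 14).
Under simultaneous play:
Row's best replies: c1→B; c2→C; c3→A.
Player 2's best replies: A→c1; B→c1; C→c3; D→c3.
Only (B, c1) has each player best-responding; Nash payoffs (13, 14).
Sequential outcome (B, c1) coincides with the Nash profile (B, c1).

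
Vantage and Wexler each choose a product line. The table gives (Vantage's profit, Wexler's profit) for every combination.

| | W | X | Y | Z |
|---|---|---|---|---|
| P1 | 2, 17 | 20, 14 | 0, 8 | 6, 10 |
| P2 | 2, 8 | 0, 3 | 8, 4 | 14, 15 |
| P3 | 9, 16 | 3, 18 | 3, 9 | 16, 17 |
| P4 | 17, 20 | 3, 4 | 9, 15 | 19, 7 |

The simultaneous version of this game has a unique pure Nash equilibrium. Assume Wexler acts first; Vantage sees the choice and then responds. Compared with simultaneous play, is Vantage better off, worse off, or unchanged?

unchanged

Backward induction with Wexler moving first.
- W: BR = P4, leader payoff 20.
- X: BR = P1, leader payoff 14.
- Y: BR = P4, leader payoff 15.
- Z: BR = P4, leader payoff 7.
Among 20, 14, 15, 7, the best is 20 at W. Subgame-perfect outcome: (P4, W) with payoffs (17, 20).
Under simultaneous play:
Vantage's best replies: W→P4; X→P1; Y→P4; Z→P4.
Wexler's best replies: P1→W; P2→Z; P3→X; P4→W.
Only (P4, W) has each player best-responding; Nash payoffs (17, 20).
Vantage earns 17 sequentially versus 17 at the Nash outcome: unchanged.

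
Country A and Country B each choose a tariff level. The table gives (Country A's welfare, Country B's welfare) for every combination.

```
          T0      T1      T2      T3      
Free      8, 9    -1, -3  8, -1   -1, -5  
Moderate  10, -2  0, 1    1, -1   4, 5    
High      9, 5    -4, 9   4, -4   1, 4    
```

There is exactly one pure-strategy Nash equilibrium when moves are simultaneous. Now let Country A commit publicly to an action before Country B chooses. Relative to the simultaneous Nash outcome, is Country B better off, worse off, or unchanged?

Work backward from Country B's decision.
- Free: Country B compares 9, -3, -1, -5 and picks T0; Country A would get 8.
- Moderate: Country B compares -2, 1, -1, 5 and picks T3; Country A would get 4.
- High: Country B compares 5, 9, -4, 4 and picks T1; Country A would get -4.
Country A's induced payoffs are 8, 4, -4, so Country A commits to Free. Subgame-perfect outcome: (Free, T0) with payoffs (8, 9).
Under simultaneous play:
Country A's best replies: T0→Moderate; T1→Moderate; T2→Free; T3→Moderate.
Country B's best replies: Free→T0; Moderate→T3; High→T1.
The unique mutual best reply is (Moderate, T3), giving (4, 5).
Country B earns 9 sequentially versus 5 at the Nash outcome: better off.

better off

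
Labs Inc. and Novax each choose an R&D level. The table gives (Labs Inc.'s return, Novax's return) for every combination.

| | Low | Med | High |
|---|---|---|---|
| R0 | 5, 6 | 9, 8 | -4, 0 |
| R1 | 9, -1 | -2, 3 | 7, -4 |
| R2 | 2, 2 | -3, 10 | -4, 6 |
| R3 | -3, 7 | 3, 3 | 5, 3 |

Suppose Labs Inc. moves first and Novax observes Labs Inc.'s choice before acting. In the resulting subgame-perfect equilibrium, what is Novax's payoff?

Work backward from Novax's decision.
- R0: BR = Med, leader payoff 9.
- R1: BR = Med, leader payoff -2.
- R2: BR = Med, leader payoff -3.
- R3: BR = Low, leader payoff -3.
Maximizing over 9, -2, -3, -3, Labs Inc. chooses R0. Subgame-perfect outcome: (R0, Med) with payoffs (9, 8).

8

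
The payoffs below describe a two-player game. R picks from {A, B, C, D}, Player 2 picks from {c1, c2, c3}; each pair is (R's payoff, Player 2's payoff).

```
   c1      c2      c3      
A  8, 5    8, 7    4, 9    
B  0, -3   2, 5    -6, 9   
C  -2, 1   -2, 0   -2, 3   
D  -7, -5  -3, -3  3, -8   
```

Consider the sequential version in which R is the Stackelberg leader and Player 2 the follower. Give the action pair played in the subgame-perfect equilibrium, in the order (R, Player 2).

Solve by backward induction (R leads).
- A: Player 2 compares 5, 7, 9 and picks c3; R would get 4.
- B: Player 2 compares -3, 5, 9 and picks c3; R would get -6.
- C: Player 2 compares 1, 0, 3 and picks c3; R would get -2.
- D: Player 2 compares -5, -3, -8 and picks c2; R would get -3.
Among 4, -6, -2, -3, the best is 4 at A. Subgame-perfect outcome: (A, c3) with payoffs (4, 9).

(A, c3)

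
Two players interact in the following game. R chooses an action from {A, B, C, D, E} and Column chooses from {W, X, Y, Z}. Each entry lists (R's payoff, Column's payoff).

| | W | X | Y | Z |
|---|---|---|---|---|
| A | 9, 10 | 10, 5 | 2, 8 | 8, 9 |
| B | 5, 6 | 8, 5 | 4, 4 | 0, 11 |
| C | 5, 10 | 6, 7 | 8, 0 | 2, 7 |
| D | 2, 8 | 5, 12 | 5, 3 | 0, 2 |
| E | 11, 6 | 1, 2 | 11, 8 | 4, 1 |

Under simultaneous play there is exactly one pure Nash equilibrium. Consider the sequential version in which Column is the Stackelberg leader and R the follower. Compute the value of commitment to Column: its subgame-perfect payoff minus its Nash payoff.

Work backward from R's decision.
- W: BR = E, leader payoff 6.
- X: BR = A, leader payoff 5.
- Y: BR = E, leader payoff 8.
- Z: BR = A, leader payoff 9.
Maximizing over 6, 5, 8, 9, Column chooses Z. Subgame-perfect outcome: (A, Z) with payoffs (8, 9).
Under simultaneous play:
R's best replies: W→E; X→A; Y→E; Z→A.
Column's best replies: A→W; B→Z; C→W; D→X; E→Y.
The unique mutual best reply is (E, Y), giving (11, 8).
Column's commitment gain: 9 − 8 = 1.

1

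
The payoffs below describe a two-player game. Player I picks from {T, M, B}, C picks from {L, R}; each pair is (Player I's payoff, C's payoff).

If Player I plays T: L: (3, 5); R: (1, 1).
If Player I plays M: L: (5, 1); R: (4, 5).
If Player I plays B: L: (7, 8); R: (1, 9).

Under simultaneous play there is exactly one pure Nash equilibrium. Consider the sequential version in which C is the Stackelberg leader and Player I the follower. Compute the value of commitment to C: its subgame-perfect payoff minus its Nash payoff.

3

Player I best-responds to each possible C move:
- L: BR = B, leader payoff 8.
- R: BR = M, leader payoff 5.
Among 8, 5, the best is 8 at L. Subgame-perfect outcome: (B, L) with payoffs (7, 8).
For the simultaneous game, intersect best replies.
Player I's best replies: L→B; R→M.
C's best replies: T→L; M→R; B→R.
Only (M, R) has each player best-responding; Nash payoffs (4, 5).
C's commitment gain: 8 − 5 = 3.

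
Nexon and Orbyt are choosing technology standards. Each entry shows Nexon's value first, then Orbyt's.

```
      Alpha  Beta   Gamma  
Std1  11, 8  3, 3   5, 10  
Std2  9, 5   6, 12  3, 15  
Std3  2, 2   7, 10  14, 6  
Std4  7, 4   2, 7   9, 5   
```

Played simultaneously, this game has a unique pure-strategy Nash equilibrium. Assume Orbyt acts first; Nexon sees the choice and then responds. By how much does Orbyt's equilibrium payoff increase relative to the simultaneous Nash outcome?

0

Solve by backward induction (Orbyt leads).
- Alpha → Nexon plays Std1 (best of 11, 9, 2, 7); Orbyt gets 8.
- Beta → Nexon plays Std3 (best of 3, 6, 7, 2); Orbyt gets 10.
- Gamma → Nexon plays Std3 (best of 5, 3, 14, 9); Orbyt gets 6.
Orbyt's induced payoffs are 8, 10, 6, so Orbyt commits to Beta. Subgame-perfect outcome: (Std3, Beta) with payoffs (7, 10).
For the simultaneous game, intersect best replies.
Nexon's best replies: Alpha→Std1; Beta→Std3; Gamma→Std3.
Orbyt's best replies: Std1→Gamma; Std2→Gamma; Std3→Beta; Std4→Beta.
The unique mutual best reply is (Std3, Beta), giving (7, 10).
Orbyt's commitment gain: 10 − 10 = 0.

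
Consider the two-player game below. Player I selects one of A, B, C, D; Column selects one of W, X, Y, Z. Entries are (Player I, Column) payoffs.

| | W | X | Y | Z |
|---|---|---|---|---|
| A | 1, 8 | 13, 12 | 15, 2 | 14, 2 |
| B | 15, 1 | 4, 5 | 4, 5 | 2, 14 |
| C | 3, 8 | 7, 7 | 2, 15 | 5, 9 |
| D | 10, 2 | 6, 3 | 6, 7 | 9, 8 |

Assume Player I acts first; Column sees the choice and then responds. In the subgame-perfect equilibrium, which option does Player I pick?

A

Column best-responds to each possible Player I move:
- A: BR = X, leader payoff 13.
- B: BR = Z, leader payoff 2.
- C: BR = Y, leader payoff 2.
- D: BR = Z, leader payoff 9.
Among 13, 2, 2, 9, the best is 13 at A. Subgame-perfect outcome: (A, X) with payoffs (13, 12).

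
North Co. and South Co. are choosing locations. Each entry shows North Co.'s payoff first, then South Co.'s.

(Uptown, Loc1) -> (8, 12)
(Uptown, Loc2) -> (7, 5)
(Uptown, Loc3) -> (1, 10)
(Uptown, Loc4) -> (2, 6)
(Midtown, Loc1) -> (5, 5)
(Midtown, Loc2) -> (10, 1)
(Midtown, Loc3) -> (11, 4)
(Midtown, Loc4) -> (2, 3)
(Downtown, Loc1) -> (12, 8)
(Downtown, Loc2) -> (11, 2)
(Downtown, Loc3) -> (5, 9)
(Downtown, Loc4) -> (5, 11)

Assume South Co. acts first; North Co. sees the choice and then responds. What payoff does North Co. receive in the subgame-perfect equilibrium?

5

Backward induction with South Co. moving first.
- Loc1 → North Co. plays Downtown (best of 8, 5, 12); South Co. gets 8.
- Loc2 → North Co. plays Downtown (best of 7, 10, 11); South Co. gets 2.
- Loc3 → North Co. plays Midtown (best of 1, 11, 5); South Co. gets 4.
- Loc4 → North Co. plays Downtown (best of 2, 2, 5); South Co. gets 11.
Among 8, 2, 4, 11, the best is 11 at Loc4. Subgame-perfect outcome: (Downtown, Loc4) with payoffs (5, 11).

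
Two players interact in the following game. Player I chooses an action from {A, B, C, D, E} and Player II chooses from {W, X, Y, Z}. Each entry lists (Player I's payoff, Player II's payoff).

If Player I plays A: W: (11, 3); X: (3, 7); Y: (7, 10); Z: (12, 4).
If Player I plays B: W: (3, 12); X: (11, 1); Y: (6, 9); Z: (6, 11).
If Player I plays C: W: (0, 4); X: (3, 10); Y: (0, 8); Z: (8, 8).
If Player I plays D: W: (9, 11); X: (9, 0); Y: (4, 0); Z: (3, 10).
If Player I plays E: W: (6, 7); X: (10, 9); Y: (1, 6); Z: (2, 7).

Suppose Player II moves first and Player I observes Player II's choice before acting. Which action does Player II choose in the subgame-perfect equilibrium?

Y

Solve by backward induction (Player II leads).
- W → Player I plays A (best of 11, 3, 0, 9, 6); Player II gets 3.
- X → Player I plays B (best of 3, 11, 3, 9, 10); Player II gets 1.
- Y → Player I plays A (best of 7, 6, 0, 4, 1); Player II gets 10.
- Z → Player I plays A (best of 12, 6, 8, 3, 2); Player II gets 4.
Among 3, 1, 10, 4, the best is 10 at Y. Subgame-perfect outcome: (A, Y) with payoffs (7, 10).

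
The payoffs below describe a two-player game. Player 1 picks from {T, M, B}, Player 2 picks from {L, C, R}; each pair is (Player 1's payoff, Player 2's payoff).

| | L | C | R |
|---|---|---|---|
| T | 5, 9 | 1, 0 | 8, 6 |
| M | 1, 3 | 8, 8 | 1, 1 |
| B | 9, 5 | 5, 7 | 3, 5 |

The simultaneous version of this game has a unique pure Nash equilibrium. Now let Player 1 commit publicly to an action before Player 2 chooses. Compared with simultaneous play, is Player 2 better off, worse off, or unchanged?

unchanged

Work backward from Player 2's decision.
- T → Player 2 plays L (best of 9, 0, 6); Player 1 gets 5.
- M → Player 2 plays C (best of 3, 8, 1); Player 1 gets 8.
- B → Player 2 plays C (best of 5, 7, 5); Player 1 gets 5.
Among 5, 8, 5, the best is 8 at M. Subgame-perfect outcome: (M, C) with payoffs (8, 8).
For the simultaneous game, intersect best replies.
Player 1's best replies: L→B; C→M; R→T.
Player 2's best replies: T→L; M→C; B→C.
Only (M, C) has each player best-responding; Nash payoffs (8, 8).
Player 2 earns 8 sequentially versus 8 at the Nash outcome: unchanged.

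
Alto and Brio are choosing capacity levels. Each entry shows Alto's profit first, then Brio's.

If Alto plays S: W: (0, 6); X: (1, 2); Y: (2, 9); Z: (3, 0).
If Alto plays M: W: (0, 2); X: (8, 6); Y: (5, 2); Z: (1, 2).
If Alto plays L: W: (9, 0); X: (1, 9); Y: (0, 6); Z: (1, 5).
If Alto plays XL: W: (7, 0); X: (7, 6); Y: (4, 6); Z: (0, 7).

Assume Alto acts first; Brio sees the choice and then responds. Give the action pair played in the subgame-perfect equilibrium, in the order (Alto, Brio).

(M, X)

Backward induction with Alto moving first.
- S: Brio compares 6, 2, 9, 0 and picks Y; Alto would get 2.
- M: Brio compares 2, 6, 2, 2 and picks X; Alto would get 8.
- L: Brio compares 0, 9, 6, 5 and picks X; Alto would get 1.
- XL: Brio compares 0, 6, 6, 7 and picks Z; Alto would get 0.
Among 2, 8, 1, 0, the best is 8 at M. Subgame-perfect outcome: (M, X) with payoffs (8, 6).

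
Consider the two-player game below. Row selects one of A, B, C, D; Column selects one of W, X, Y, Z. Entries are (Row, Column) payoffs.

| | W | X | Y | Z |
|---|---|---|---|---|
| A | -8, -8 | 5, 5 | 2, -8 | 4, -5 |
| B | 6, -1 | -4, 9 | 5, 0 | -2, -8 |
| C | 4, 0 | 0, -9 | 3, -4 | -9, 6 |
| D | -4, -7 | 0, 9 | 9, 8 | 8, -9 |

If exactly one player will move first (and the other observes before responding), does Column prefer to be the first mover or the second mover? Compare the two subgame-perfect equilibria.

If Row leads: Column's best replies are A→X, B→X, C→Z, D→X; Row's induced payoffs 5, -4, -9, 0; outcome (A, X), payoffs (5, 5).
If Column leads: Row's best replies are W→B, X→A, Y→D, Z→D; Column's induced payoffs -1, 5, 8, -9; outcome (D, Y), payoffs (9, 8).
Column gets 8 moving first and 5 moving second, so Column prefers to move first.

first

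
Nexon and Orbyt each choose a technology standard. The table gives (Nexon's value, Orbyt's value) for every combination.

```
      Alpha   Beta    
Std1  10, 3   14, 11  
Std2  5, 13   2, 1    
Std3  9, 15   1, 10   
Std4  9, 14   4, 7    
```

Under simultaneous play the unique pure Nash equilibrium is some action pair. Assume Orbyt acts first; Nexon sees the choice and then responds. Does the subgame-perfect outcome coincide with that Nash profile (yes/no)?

yes

Work backward from Nexon's decision.
- Alpha: Nexon compares 10, 5, 9, 9 and picks Std1; Orbyt would get 3.
- Beta: Nexon compares 14, 2, 1, 4 and picks Std1; Orbyt would get 11.
Among 3, 11, the best is 11 at Beta. Subgame-perfect outcome: (Std1, Beta) with payoffs (14, 11).
Now find the simultaneous Nash equilibrium.
Nexon's best replies: Alpha→Std1; Beta→Std1.
Orbyt's best replies: Std1→Beta; Std2→Alpha; Std3→Alpha; Std4→Alpha.
The unique mutual best reply is (Std1, Beta), giving (14, 11).
Sequential outcome (Std1, Beta) coincides with the Nash profile (Std1, Beta).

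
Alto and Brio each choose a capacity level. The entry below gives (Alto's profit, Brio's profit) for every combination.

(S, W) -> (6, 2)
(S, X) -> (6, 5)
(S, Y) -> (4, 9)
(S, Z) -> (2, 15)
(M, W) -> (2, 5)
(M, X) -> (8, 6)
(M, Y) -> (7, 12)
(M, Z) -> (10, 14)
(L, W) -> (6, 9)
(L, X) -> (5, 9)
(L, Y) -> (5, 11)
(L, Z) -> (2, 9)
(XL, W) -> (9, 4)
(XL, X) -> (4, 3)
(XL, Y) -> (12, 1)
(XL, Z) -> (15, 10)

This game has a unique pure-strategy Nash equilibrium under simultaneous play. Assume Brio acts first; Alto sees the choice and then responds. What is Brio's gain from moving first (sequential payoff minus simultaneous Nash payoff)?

Solve by backward induction (Brio leads).
- W: BR = XL, leader payoff 4.
- X: BR = M, leader payoff 6.
- Y: BR = XL, leader payoff 1.
- Z: BR = XL, leader payoff 10.
Maximizing over 4, 6, 1, 10, Brio chooses Z. Subgame-perfect outcome: (XL, Z) with payoffs (15, 10).
Now find the simultaneous Nash equilibrium.
Alto's best replies: W→XL; X→M; Y→XL; Z→XL.
Brio's best replies: S→Z; M→Z; L→Y; XL→Z.
Only (XL, Z) has each player best-responding; Nash payoffs (15, 10).
Brio's commitment gain: 10 − 10 = 0.

0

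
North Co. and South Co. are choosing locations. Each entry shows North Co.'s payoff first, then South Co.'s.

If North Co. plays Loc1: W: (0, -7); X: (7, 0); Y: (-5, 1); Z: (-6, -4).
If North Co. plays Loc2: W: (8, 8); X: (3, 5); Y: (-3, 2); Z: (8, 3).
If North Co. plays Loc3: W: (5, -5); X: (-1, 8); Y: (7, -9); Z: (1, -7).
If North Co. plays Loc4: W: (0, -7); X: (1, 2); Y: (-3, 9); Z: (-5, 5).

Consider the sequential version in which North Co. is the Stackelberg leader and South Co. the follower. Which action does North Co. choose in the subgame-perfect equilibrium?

Solve by backward induction (North Co. leads).
- Loc1: South Co. compares -7, 0, 1, -4 and picks Y; North Co. would get -5.
- Loc2: South Co. compares 8, 5, 2, 3 and picks W; North Co. would get 8.
- Loc3: South Co. compares -5, 8, -9, -7 and picks X; North Co. would get -1.
- Loc4: South Co. compares -7, 2, 9, 5 and picks Y; North Co. would get -3.
Among -5, 8, -1, -3, the best is 8 at Loc2. Subgame-perfect outcome: (Loc2, W) with payoffs (8, 8).

Loc2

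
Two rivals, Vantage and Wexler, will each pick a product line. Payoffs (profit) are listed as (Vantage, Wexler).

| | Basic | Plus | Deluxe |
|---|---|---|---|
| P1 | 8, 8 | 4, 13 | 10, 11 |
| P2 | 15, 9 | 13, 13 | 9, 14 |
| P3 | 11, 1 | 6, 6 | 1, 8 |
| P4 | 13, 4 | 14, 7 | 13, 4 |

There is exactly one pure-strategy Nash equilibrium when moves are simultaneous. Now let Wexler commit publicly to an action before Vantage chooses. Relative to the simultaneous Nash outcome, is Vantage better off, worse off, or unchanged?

Solve by backward induction (Wexler leads).
- Basic → Vantage plays P2 (best of 8, 15, 11, 13); Wexler gets 9.
- Plus → Vantage plays P4 (best of 4, 13, 6, 14); Wexler gets 7.
- Deluxe → Vantage plays P4 (best of 10, 9, 1, 13); Wexler gets 4.
Maximizing over 9, 7, 4, Wexler chooses Basic. Subgame-perfect outcome: (P2, Basic) with payoffs (15, 9).
For the simultaneous game, intersect best replies.
Vantage's best replies: Basic→P2; Plus→P4; Deluxe→P4.
Wexler's best replies: P1→Plus; P2→Deluxe; P3→Deluxe; P4→Plus.
Only (P4, Plus) has each player best-responding; Nash payoffs (14, 7).
Vantage earns 15 sequentially versus 14 at the Nash outcome: better off.

better off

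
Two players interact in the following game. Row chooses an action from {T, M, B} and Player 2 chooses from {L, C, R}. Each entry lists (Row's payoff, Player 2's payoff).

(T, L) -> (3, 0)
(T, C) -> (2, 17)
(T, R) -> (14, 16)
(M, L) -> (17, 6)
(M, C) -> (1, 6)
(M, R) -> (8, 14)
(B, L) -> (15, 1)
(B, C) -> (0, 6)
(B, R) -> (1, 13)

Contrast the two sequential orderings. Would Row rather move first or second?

first

If Row leads: Player 2's best replies are T→C, M→R, B→R; Row's induced payoffs 2, 8, 1; outcome (M, R), payoffs (8, 14).
If Player 2 leads: Row's best replies are L→M, C→T, R→T; Player 2's induced payoffs 6, 17, 16; outcome (T, C), payoffs (2, 17).
Row gets 8 moving first and 2 moving second, so Row prefers to move first.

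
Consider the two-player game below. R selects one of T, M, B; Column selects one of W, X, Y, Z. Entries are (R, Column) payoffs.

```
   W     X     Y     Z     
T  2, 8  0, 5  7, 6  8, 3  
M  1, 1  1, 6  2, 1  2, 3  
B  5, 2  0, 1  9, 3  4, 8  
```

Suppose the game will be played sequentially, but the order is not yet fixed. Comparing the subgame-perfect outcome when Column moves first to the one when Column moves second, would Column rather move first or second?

second

If R leads: Column's best replies are T→W, M→X, B→Z; R's induced payoffs 2, 1, 4; outcome (B, Z), payoffs (4, 8).
If Column leads: R's best replies are W→B, X→M, Y→B, Z→T; Column's induced payoffs 2, 6, 3, 3; outcome (M, X), payoffs (1, 6).
Column gets 6 moving first and 8 moving second, so Column prefers to move second.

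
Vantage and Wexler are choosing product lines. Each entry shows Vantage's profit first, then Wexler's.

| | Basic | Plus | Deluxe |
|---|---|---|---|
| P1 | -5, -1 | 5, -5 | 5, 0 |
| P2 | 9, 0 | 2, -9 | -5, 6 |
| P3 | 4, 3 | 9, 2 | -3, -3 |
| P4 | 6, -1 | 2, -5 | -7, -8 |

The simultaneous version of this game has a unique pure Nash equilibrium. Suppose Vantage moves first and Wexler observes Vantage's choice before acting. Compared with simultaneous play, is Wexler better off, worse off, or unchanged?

worse off

Solve by backward induction (Vantage leads).
- P1: BR = Deluxe, leader payoff 5.
- P2: BR = Deluxe, leader payoff -5.
- P3: BR = Basic, leader payoff 4.
- P4: BR = Basic, leader payoff 6.
Vantage's induced payoffs are 5, -5, 4, 6, so Vantage commits to P4. Subgame-perfect outcome: (P4, Basic) with payoffs (6, -1).
Under simultaneous play:
Vantage's best replies: Basic→P2; Plus→P3; Deluxe→P1.
Wexler's best replies: P1→Deluxe; P2→Deluxe; P3→Basic; P4→Basic.
Only (P1, Deluxe) has each player best-responding; Nash payoffs (5, 0).
Wexler earns -1 sequentially versus 0 at the Nash outcome: worse off.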